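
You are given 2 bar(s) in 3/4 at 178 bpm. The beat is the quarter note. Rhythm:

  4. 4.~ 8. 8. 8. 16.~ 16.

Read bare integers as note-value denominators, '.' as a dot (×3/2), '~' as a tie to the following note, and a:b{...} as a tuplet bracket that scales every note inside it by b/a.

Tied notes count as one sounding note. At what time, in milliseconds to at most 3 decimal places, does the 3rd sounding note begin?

1. 0.0ms @ 0 + 505.618ms (3/2)
2. 505.618ms @ 3/2 + 758.427ms (9/4)
3. 1264.045ms @ 15/4 + 252.809ms (3/4)
4. 1516.854ms @ 9/2 + 252.809ms (3/4)
5. 1769.663ms @ 21/4 + 252.809ms (3/4)

note 3 onset = 15/4b = 1264.045ms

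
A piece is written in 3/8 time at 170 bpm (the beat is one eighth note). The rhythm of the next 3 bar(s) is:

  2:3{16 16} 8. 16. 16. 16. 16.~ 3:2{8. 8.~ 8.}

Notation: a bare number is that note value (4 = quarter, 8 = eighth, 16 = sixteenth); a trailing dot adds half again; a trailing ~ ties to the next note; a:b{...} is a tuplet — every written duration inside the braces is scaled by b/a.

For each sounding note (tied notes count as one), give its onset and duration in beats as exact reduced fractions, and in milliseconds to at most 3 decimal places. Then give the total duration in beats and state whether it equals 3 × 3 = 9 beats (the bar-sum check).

1) 0.0ms=0b +264.706ms=3/4b
2) 264.706ms=3/4b +264.706ms=3/4b
3) 529.412ms=3/2b +529.412ms=3/2b
4) 1058.824ms=3b +264.706ms=3/4b
5) 1323.529ms=15/4b +264.706ms=3/4b
6) 1588.235ms=9/2b +264.706ms=3/4b
7) 1852.941ms=21/4b +617.647ms=7/4b
8) 2470.588ms=7b +705.882ms=2b
Σ=9b of 9 (170bpm 3/8) — PASS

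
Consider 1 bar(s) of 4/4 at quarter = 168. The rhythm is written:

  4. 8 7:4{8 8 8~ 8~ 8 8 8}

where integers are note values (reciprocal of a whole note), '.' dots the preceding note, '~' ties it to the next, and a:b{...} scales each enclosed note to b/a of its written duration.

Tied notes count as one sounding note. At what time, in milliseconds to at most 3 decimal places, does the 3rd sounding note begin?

note 3 onset = 2b = 714.286ms

1. 0.0ms @ 0 + 535.714ms (3/2)
2. 535.714ms @ 3/2 + 178.571ms (1/2)
3. 714.286ms @ 2 + 102.041ms (2/7)
4. 816.327ms @ 16/7 + 102.041ms (2/7)
5. 918.367ms @ 18/7 + 306.122ms (6/7)
6. 1224.49ms @ 24/7 + 102.041ms (2/7)
7. 1326.531ms @ 26/7 + 102.041ms (2/7)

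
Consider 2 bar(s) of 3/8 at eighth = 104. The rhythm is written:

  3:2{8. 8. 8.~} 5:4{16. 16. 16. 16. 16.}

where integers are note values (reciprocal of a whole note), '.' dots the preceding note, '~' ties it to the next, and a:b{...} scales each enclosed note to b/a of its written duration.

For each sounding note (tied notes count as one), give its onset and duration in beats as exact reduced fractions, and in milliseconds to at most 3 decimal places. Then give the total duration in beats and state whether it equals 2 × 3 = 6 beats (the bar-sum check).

1) 0.0ms=0b +576.923ms=1b
2) 576.923ms=1b +576.923ms=1b
3) 1153.846ms=2b +923.077ms=8/5b
4) 2076.923ms=18/5b +346.154ms=3/5b
5) 2423.077ms=21/5b +346.154ms=3/5b
6) 2769.231ms=24/5b +346.154ms=3/5b
7) 3115.385ms=27/5b +346.154ms=3/5b
Σ=6b of 6 (104bpm 3/8) — PASS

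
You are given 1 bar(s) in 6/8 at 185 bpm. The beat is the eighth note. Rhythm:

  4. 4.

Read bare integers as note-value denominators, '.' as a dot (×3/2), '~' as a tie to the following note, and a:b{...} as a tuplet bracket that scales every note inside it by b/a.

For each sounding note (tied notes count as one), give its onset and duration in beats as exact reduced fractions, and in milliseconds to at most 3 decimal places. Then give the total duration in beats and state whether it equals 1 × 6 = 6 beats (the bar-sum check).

1) 0.0ms=0b +972.973ms=3b
2) 972.973ms=3b +972.973ms=3b
Σ=6b of 6 (185bpm 6/8) — PASS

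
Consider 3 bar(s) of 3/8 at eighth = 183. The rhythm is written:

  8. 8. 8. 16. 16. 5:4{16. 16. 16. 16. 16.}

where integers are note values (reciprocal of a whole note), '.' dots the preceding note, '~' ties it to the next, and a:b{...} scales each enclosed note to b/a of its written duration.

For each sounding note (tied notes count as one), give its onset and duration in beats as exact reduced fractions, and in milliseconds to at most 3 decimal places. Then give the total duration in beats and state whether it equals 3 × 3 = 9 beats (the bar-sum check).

1) 0.0ms=0b +491.803ms=3/2b
2) 491.803ms=3/2b +491.803ms=3/2b
3) 983.607ms=3b +491.803ms=3/2b
4) 1475.41ms=9/2b +245.902ms=3/4b
5) 1721.311ms=21/4b +245.902ms=3/4b
6) 1967.213ms=6b +196.721ms=3/5b
7) 2163.934ms=33/5b +196.721ms=3/5b
8) 2360.656ms=36/5b +196.721ms=3/5b
9) 2557.377ms=39/5b +196.721ms=3/5b
10) 2754.098ms=42/5b +196.721ms=3/5b
Σ=9b of 9 (183bpm 3/8) — PASS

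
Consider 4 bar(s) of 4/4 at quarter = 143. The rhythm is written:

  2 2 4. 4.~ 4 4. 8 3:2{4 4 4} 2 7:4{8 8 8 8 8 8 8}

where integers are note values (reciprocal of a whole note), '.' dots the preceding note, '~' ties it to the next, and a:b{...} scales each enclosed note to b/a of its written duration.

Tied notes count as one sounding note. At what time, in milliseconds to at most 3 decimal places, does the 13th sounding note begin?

note 13 onset = 102/7b = 6113.886ms

1. 0.0ms @ 0 + 839.161ms (2)
2. 839.161ms @ 2 + 839.161ms (2)
3. 1678.322ms @ 4 + 629.371ms (3/2)
4. 2307.692ms @ 11/2 + 1048.951ms (5/2)
5. 3356.643ms @ 8 + 629.371ms (3/2)
6. 3986.014ms @ 19/2 + 209.79ms (1/2)
7. 4195.804ms @ 10 + 279.72ms (2/3)
8. 4475.524ms @ 32/3 + 279.72ms (2/3)
9. 4755.245ms @ 34/3 + 279.72ms (2/3)
10. 5034.965ms @ 12 + 839.161ms (2)
11. 5874.126ms @ 14 + 119.88ms (2/7)
12. 5994.006ms @ 100/7 + 119.88ms (2/7)
13. 6113.886ms @ 102/7 + 119.88ms (2/7)
14. 6233.766ms @ 104/7 + 119.88ms (2/7)
15. 6353.646ms @ 106/7 + 119.88ms (2/7)
16. 6473.526ms @ 108/7 + 119.88ms (2/7)
17. 6593.407ms @ 110/7 + 119.88ms (2/7)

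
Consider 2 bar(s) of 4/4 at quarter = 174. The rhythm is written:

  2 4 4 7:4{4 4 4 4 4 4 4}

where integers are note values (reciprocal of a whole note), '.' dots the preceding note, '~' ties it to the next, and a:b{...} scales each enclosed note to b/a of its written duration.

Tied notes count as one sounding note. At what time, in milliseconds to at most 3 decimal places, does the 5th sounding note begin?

note 5 onset = 32/7b = 1576.355ms

1. 0.0ms @ 0 + 689.655ms (2)
2. 689.655ms @ 2 + 344.828ms (1)
3. 1034.483ms @ 3 + 344.828ms (1)
4. 1379.31ms @ 4 + 197.044ms (4/7)
5. 1576.355ms @ 32/7 + 197.044ms (4/7)
6. 1773.399ms @ 36/7 + 197.044ms (4/7)
7. 1970.443ms @ 40/7 + 197.044ms (4/7)
8. 2167.488ms @ 44/7 + 197.044ms (4/7)
9. 2364.532ms @ 48/7 + 197.044ms (4/7)
10. 2561.576ms @ 52/7 + 197.044ms (4/7)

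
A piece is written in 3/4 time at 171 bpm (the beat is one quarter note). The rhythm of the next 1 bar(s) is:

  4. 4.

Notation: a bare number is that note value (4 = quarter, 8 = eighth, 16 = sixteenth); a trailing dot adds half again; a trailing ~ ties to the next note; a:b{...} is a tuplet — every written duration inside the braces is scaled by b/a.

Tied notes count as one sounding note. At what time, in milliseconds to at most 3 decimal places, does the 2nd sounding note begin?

1. 0.0ms @ 0 + 526.316ms (3/2)
2. 526.316ms @ 3/2 + 526.316ms (3/2)

note 2 onset = 3/2b = 526.316ms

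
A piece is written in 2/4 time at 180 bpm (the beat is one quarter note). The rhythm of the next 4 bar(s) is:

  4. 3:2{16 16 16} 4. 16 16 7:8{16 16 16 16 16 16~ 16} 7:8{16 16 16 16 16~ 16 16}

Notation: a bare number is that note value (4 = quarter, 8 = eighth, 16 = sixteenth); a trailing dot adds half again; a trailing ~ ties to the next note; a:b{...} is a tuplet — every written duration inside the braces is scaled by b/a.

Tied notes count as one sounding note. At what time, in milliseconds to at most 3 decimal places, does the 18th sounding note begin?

1. 0.0ms @ 0 + 500.0ms (3/2)
2. 500.0ms @ 3/2 + 55.556ms (1/6)
3. 555.556ms @ 5/3 + 55.556ms (1/6)
4. 611.111ms @ 11/6 + 55.556ms (1/6)
5. 666.667ms @ 2 + 500.0ms (3/2)
6. 1166.667ms @ 7/2 + 83.333ms (1/4)
7. 1250.0ms @ 15/4 + 83.333ms (1/4)
8. 1333.333ms @ 4 + 95.238ms (2/7)
9. 1428.571ms @ 30/7 + 95.238ms (2/7)
10. 1523.81ms @ 32/7 + 95.238ms (2/7)
11. 1619.048ms @ 34/7 + 95.238ms (2/7)
12. 1714.286ms @ 36/7 + 95.238ms (2/7)
13. 1809.524ms @ 38/7 + 190.476ms (4/7)
14. 2000.0ms @ 6 + 95.238ms (2/7)
15. 2095.238ms @ 44/7 + 95.238ms (2/7)
16. 2190.476ms @ 46/7 + 95.238ms (2/7)
17. 2285.714ms @ 48/7 + 95.238ms (2/7)
18. 2380.952ms @ 50/7 + 190.476ms (4/7)
19. 2571.429ms @ 54/7 + 95.238ms (2/7)

note 18 onset = 50/7b = 2380.952ms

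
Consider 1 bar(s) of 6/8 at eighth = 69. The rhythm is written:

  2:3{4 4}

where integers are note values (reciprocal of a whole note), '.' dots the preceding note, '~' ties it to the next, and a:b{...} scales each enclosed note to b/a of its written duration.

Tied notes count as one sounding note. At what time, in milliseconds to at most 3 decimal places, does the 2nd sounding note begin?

1. 0.0ms @ 0 + 2608.696ms (3)
2. 2608.696ms @ 3 + 2608.696ms (3)

note 2 onset = 3b = 2608.696ms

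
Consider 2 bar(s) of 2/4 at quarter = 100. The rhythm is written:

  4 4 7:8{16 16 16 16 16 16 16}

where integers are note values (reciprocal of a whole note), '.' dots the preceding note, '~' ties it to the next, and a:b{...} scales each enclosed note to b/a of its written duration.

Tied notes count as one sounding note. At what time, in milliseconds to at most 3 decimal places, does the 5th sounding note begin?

1. 0.0ms @ 0 + 600.0ms (1)
2. 600.0ms @ 1 + 600.0ms (1)
3. 1200.0ms @ 2 + 171.429ms (2/7)
4. 1371.429ms @ 16/7 + 171.429ms (2/7)
5. 1542.857ms @ 18/7 + 171.429ms (2/7)
6. 1714.286ms @ 20/7 + 171.429ms (2/7)
7. 1885.714ms @ 22/7 + 171.429ms (2/7)
8. 2057.143ms @ 24/7 + 171.429ms (2/7)
9. 2228.571ms @ 26/7 + 171.429ms (2/7)

note 5 onset = 18/7b = 1542.857ms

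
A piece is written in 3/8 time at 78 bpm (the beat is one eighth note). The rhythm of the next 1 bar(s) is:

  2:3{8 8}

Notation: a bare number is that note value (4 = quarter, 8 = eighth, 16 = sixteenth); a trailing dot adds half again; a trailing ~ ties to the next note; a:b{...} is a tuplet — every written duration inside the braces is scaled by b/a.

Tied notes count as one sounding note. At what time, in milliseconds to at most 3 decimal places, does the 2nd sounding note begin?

note 2 onset = 3/2b = 1153.846ms

1. 0.0ms @ 0 + 1153.846ms (3/2)
2. 1153.846ms @ 3/2 + 1153.846ms (3/2)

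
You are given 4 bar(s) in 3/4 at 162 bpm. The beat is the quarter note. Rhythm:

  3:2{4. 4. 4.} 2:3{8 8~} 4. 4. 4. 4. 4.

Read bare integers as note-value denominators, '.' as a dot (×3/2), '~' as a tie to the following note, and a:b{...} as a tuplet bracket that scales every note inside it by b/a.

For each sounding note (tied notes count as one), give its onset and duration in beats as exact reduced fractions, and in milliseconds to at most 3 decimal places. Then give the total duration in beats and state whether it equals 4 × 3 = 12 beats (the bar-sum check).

1) 0.0ms=0b +370.37ms=1b
2) 370.37ms=1b +370.37ms=1b
3) 740.741ms=2b +370.37ms=1b
4) 1111.111ms=3b +277.778ms=3/4b
5) 1388.889ms=15/4b +833.333ms=9/4b
6) 2222.222ms=6b +555.556ms=3/2b
7) 2777.778ms=15/2b +555.556ms=3/2b
8) 3333.333ms=9b +555.556ms=3/2b
9) 3888.889ms=21/2b +555.556ms=3/2b
Σ=12b of 12 (162bpm 3/4) — PASS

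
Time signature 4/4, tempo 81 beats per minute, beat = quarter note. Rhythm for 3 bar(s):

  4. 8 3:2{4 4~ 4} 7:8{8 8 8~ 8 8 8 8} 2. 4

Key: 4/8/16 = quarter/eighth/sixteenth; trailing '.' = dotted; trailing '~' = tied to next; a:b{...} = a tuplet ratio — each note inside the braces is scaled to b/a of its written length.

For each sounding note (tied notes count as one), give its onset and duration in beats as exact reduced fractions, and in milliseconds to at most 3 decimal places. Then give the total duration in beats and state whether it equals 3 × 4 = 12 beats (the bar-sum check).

1) 0.0ms=0b +1111.111ms=3/2b
2) 1111.111ms=3/2b +370.37ms=1/2b
3) 1481.481ms=2b +493.827ms=2/3b
4) 1975.309ms=8/3b +987.654ms=4/3b
5) 2962.963ms=4b +423.28ms=4/7b
6) 3386.243ms=32/7b +423.28ms=4/7b
7) 3809.524ms=36/7b +846.561ms=8/7b
8) 4656.085ms=44/7b +423.28ms=4/7b
9) 5079.365ms=48/7b +423.28ms=4/7b
10) 5502.646ms=52/7b +423.28ms=4/7b
11) 5925.926ms=8b +2222.222ms=3b
12) 8148.148ms=11b +740.741ms=1b
Σ=12b of 12 (81bpm 4/4) — PASS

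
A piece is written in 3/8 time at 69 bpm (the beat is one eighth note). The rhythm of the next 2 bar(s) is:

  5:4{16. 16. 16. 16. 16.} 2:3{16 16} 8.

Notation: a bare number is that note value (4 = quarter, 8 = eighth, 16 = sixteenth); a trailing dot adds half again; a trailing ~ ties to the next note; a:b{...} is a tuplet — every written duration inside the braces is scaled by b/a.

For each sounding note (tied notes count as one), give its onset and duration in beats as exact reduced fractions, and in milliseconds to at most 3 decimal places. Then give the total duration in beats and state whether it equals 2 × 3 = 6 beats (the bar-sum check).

1) 0.0ms=0b +521.739ms=3/5b
2) 521.739ms=3/5b +521.739ms=3/5b
3) 1043.478ms=6/5b +521.739ms=3/5b
4) 1565.217ms=9/5b +521.739ms=3/5b
5) 2086.957ms=12/5b +521.739ms=3/5b
6) 2608.696ms=3b +652.174ms=3/4b
7) 3260.87ms=15/4b +652.174ms=3/4b
8) 3913.043ms=9/2b +1304.348ms=3/2b
Σ=6b of 6 (69bpm 3/8) — PASS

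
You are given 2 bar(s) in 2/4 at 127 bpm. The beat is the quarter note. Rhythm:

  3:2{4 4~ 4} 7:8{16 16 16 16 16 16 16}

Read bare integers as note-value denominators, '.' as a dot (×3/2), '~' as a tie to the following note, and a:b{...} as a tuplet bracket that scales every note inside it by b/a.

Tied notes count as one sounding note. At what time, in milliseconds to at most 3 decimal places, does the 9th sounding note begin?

note 9 onset = 26/7b = 1754.781ms

1. 0.0ms @ 0 + 314.961ms (2/3)
2. 314.961ms @ 2/3 + 629.921ms (4/3)
3. 944.882ms @ 2 + 134.983ms (2/7)
4. 1079.865ms @ 16/7 + 134.983ms (2/7)
5. 1214.848ms @ 18/7 + 134.983ms (2/7)
6. 1349.831ms @ 20/7 + 134.983ms (2/7)
7. 1484.814ms @ 22/7 + 134.983ms (2/7)
8. 1619.798ms @ 24/7 + 134.983ms (2/7)
9. 1754.781ms @ 26/7 + 134.983ms (2/7)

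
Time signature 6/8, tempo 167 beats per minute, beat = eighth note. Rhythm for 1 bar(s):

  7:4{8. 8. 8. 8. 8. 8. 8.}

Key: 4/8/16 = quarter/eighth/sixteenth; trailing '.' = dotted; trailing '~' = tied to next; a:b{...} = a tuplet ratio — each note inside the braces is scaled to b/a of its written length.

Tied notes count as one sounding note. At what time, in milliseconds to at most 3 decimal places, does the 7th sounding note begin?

note 7 onset = 36/7b = 1847.733ms

1. 0.0ms @ 0 + 307.956ms (6/7)
2. 307.956ms @ 6/7 + 307.956ms (6/7)
3. 615.911ms @ 12/7 + 307.956ms (6/7)
4. 923.867ms @ 18/7 + 307.956ms (6/7)
5. 1231.822ms @ 24/7 + 307.956ms (6/7)
6. 1539.778ms @ 30/7 + 307.956ms (6/7)
7. 1847.733ms @ 36/7 + 307.956ms (6/7)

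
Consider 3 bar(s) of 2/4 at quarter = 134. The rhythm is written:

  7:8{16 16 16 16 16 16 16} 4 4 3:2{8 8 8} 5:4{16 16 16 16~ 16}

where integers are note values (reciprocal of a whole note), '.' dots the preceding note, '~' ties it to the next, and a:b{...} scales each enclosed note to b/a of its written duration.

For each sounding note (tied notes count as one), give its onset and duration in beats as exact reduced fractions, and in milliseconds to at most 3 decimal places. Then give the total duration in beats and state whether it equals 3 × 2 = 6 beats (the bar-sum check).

1) 0.0ms=0b +127.932ms=2/7b
2) 127.932ms=2/7b +127.932ms=2/7b
3) 255.864ms=4/7b +127.932ms=2/7b
4) 383.795ms=6/7b +127.932ms=2/7b
5) 511.727ms=8/7b +127.932ms=2/7b
6) 639.659ms=10/7b +127.932ms=2/7b
7) 767.591ms=12/7b +127.932ms=2/7b
8) 895.522ms=2b +447.761ms=1b
9) 1343.284ms=3b +447.761ms=1b
10) 1791.045ms=4b +149.254ms=1/3b
11) 1940.299ms=13/3b +149.254ms=1/3b
12) 2089.552ms=14/3b +149.254ms=1/3b
13) 2238.806ms=5b +89.552ms=1/5b
14) 2328.358ms=26/5b +89.552ms=1/5b
15) 2417.91ms=27/5b +89.552ms=1/5b
16) 2507.463ms=28/5b +179.104ms=2/5b
Σ=6b of 6 (134bpm 2/4) — PASS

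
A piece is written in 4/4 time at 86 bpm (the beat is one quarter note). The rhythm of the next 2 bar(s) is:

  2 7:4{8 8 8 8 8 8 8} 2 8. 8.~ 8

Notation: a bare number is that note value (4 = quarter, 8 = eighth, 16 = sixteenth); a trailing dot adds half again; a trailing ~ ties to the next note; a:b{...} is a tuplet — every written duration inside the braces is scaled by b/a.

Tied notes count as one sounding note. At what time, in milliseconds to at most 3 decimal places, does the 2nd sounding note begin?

note 2 onset = 2b = 1395.349ms

1. 0.0ms @ 0 + 1395.349ms (2)
2. 1395.349ms @ 2 + 199.336ms (2/7)
3. 1594.684ms @ 16/7 + 199.336ms (2/7)
4. 1794.02ms @ 18/7 + 199.336ms (2/7)
5. 1993.355ms @ 20/7 + 199.336ms (2/7)
6. 2192.691ms @ 22/7 + 199.336ms (2/7)
7. 2392.027ms @ 24/7 + 199.336ms (2/7)
8. 2591.362ms @ 26/7 + 199.336ms (2/7)
9. 2790.698ms @ 4 + 1395.349ms (2)
10. 4186.047ms @ 6 + 523.256ms (3/4)
11. 4709.302ms @ 27/4 + 872.093ms (5/4)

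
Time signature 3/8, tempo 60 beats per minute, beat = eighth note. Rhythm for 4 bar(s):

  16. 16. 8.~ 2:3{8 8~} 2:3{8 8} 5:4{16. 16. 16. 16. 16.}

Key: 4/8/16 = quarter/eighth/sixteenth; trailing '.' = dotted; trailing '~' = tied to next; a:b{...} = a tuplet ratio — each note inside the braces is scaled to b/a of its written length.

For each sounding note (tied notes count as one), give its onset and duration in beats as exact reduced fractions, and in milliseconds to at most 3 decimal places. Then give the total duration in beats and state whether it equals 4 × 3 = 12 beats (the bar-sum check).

1) 0.0ms=0b +750.0ms=3/4b
2) 750.0ms=3/4b +750.0ms=3/4b
3) 1500.0ms=3/2b +3000.0ms=3b
4) 4500.0ms=9/2b +3000.0ms=3b
5) 7500.0ms=15/2b +1500.0ms=3/2b
6) 9000.0ms=9b +600.0ms=3/5b
7) 9600.0ms=48/5b +600.0ms=3/5b
8) 10200.0ms=51/5b +600.0ms=3/5b
9) 10800.0ms=54/5b +600.0ms=3/5b
10) 11400.0ms=57/5b +600.0ms=3/5b
Σ=12b of 12 (60bpm 3/8) — PASS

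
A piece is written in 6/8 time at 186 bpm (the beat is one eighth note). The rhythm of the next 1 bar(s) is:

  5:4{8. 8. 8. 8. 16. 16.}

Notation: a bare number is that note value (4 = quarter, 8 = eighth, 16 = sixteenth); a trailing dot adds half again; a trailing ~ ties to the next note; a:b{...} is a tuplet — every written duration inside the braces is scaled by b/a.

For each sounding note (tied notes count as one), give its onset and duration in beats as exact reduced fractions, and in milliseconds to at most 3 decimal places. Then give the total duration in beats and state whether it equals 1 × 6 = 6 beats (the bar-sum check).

1) 0.0ms=0b +387.097ms=6/5b
2) 387.097ms=6/5b +387.097ms=6/5b
3) 774.194ms=12/5b +387.097ms=6/5b
4) 1161.29ms=18/5b +387.097ms=6/5b
5) 1548.387ms=24/5b +193.548ms=3/5b
6) 1741.935ms=27/5b +193.548ms=3/5b
Σ=6b of 6 (186bpm 6/8) — PASS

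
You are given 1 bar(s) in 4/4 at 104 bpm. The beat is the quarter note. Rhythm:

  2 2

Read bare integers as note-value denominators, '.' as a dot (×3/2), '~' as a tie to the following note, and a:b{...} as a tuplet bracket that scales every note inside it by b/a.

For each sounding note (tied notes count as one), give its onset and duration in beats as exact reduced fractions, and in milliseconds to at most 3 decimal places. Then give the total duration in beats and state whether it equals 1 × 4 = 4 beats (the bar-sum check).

1) 0.0ms=0b +1153.846ms=2b
2) 1153.846ms=2b +1153.846ms=2b
Σ=4b of 4 (104bpm 4/4) — PASS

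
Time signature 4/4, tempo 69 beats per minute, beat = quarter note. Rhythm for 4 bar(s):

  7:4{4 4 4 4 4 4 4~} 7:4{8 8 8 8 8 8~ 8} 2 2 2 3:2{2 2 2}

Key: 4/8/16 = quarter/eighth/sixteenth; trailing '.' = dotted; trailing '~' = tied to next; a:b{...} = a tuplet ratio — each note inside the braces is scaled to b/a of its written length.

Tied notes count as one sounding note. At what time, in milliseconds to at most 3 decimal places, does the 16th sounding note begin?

note 16 onset = 12b = 10434.783ms

1. 0.0ms @ 0 + 496.894ms (4/7)
2. 496.894ms @ 4/7 + 496.894ms (4/7)
3. 993.789ms @ 8/7 + 496.894ms (4/7)
4. 1490.683ms @ 12/7 + 496.894ms (4/7)
5. 1987.578ms @ 16/7 + 496.894ms (4/7)
6. 2484.472ms @ 20/7 + 496.894ms (4/7)
7. 2981.366ms @ 24/7 + 745.342ms (6/7)
8. 3726.708ms @ 30/7 + 248.447ms (2/7)
9. 3975.155ms @ 32/7 + 248.447ms (2/7)
10. 4223.602ms @ 34/7 + 248.447ms (2/7)
11. 4472.05ms @ 36/7 + 248.447ms (2/7)
12. 4720.497ms @ 38/7 + 496.894ms (4/7)
13. 5217.391ms @ 6 + 1739.13ms (2)
14. 6956.522ms @ 8 + 1739.13ms (2)
15. 8695.652ms @ 10 + 1739.13ms (2)
16. 10434.783ms @ 12 + 1159.42ms (4/3)
17. 11594.203ms @ 40/3 + 1159.42ms (4/3)
18. 12753.623ms @ 44/3 + 1159.42ms (4/3)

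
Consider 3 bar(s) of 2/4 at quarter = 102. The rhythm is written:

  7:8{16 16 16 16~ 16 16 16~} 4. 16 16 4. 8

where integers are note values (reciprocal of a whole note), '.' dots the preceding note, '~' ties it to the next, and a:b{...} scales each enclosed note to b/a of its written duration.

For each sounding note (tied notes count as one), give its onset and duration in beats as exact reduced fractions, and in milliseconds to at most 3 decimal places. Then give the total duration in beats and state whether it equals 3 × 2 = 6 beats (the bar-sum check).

1) 0.0ms=0b +168.067ms=2/7b
2) 168.067ms=2/7b +168.067ms=2/7b
3) 336.134ms=4/7b +168.067ms=2/7b
4) 504.202ms=6/7b +336.134ms=4/7b
5) 840.336ms=10/7b +168.067ms=2/7b
6) 1008.403ms=12/7b +1050.42ms=25/14b
7) 2058.824ms=7/2b +147.059ms=1/4b
8) 2205.882ms=15/4b +147.059ms=1/4b
9) 2352.941ms=4b +882.353ms=3/2b
10) 3235.294ms=11/2b +294.118ms=1/2b
Σ=6b of 6 (102bpm 2/4) — PASS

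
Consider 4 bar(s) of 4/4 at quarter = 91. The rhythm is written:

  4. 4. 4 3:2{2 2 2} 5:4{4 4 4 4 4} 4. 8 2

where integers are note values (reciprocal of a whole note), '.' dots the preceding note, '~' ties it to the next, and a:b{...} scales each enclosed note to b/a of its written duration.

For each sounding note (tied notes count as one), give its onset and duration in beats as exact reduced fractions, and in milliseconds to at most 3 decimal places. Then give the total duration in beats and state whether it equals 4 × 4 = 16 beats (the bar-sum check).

1) 0.0ms=0b +989.011ms=3/2b
2) 989.011ms=3/2b +989.011ms=3/2b
3) 1978.022ms=3b +659.341ms=1b
4) 2637.363ms=4b +879.121ms=4/3b
5) 3516.484ms=16/3b +879.121ms=4/3b
6) 4395.604ms=20/3b +879.121ms=4/3b
7) 5274.725ms=8b +527.473ms=4/5b
8) 5802.198ms=44/5b +527.473ms=4/5b
9) 6329.67ms=48/5b +527.473ms=4/5b
10) 6857.143ms=52/5b +527.473ms=4/5b
11) 7384.615ms=56/5b +527.473ms=4/5b
12) 7912.088ms=12b +989.011ms=3/2b
13) 8901.099ms=27/2b +329.67ms=1/2b
14) 9230.769ms=14b +1318.681ms=2b
Σ=16b of 16 (91bpm 4/4) — PASS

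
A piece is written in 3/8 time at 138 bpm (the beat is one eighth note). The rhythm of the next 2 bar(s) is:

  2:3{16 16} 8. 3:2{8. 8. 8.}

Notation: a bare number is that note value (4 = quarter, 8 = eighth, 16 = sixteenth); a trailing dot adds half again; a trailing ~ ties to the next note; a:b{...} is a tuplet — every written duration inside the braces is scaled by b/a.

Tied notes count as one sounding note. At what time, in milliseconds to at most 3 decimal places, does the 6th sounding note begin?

1. 0.0ms @ 0 + 326.087ms (3/4)
2. 326.087ms @ 3/4 + 326.087ms (3/4)
3. 652.174ms @ 3/2 + 652.174ms (3/2)
4. 1304.348ms @ 3 + 434.783ms (1)
5. 1739.13ms @ 4 + 434.783ms (1)
6. 2173.913ms @ 5 + 434.783ms (1)

note 6 onset = 5b = 2173.913ms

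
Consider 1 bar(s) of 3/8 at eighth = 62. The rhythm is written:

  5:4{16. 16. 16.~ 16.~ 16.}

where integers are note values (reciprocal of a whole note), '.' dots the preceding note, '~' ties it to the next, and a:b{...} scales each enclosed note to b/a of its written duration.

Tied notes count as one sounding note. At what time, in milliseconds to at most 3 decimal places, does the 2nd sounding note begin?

1. 0.0ms @ 0 + 580.645ms (3/5)
2. 580.645ms @ 3/5 + 580.645ms (3/5)
3. 1161.29ms @ 6/5 + 1741.935ms (9/5)

note 2 onset = 3/5b = 580.645ms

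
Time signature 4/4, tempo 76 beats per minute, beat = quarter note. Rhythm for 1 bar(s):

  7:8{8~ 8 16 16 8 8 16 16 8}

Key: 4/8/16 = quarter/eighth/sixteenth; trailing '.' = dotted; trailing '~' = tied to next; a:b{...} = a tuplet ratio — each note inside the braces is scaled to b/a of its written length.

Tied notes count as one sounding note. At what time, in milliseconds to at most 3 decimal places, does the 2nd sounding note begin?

1. 0.0ms @ 0 + 902.256ms (8/7)
2. 902.256ms @ 8/7 + 225.564ms (2/7)
3. 1127.82ms @ 10/7 + 225.564ms (2/7)
4. 1353.383ms @ 12/7 + 451.128ms (4/7)
5. 1804.511ms @ 16/7 + 451.128ms (4/7)
6. 2255.639ms @ 20/7 + 225.564ms (2/7)
7. 2481.203ms @ 22/7 + 225.564ms (2/7)
8. 2706.767ms @ 24/7 + 451.128ms (4/7)

note 2 onset = 8/7b = 902.256ms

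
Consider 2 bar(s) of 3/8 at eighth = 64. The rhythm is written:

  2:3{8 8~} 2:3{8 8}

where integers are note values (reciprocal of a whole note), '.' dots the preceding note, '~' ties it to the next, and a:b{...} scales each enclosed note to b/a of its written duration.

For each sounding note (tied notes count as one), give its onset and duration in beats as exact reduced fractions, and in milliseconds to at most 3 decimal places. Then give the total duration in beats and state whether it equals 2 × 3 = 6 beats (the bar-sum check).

1) 0.0ms=0b +1406.25ms=3/2b
2) 1406.25ms=3/2b +2812.5ms=3b
3) 4218.75ms=9/2b +1406.25ms=3/2b
Σ=6b of 6 (64bpm 3/8) — PASS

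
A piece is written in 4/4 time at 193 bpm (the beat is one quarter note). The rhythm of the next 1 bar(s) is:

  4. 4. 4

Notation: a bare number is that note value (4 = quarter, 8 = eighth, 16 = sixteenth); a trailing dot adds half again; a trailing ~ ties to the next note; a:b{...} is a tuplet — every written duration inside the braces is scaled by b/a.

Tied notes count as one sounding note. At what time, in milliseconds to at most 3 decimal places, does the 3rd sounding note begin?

note 3 onset = 3b = 932.642ms

1. 0.0ms @ 0 + 466.321ms (3/2)
2. 466.321ms @ 3/2 + 466.321ms (3/2)
3. 932.642ms @ 3 + 310.881ms (1)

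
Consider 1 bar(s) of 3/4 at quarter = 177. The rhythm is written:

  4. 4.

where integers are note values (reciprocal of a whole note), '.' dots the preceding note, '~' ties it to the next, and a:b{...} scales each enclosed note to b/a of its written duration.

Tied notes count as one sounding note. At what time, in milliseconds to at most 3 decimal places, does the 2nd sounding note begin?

1. 0.0ms @ 0 + 508.475ms (3/2)
2. 508.475ms @ 3/2 + 508.475ms (3/2)

note 2 onset = 3/2b = 508.475ms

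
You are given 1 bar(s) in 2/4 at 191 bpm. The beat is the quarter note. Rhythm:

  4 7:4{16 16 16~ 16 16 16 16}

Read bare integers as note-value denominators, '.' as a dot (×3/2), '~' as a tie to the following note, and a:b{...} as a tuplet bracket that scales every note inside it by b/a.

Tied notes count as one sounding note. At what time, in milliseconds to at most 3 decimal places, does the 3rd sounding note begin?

note 3 onset = 8/7b = 359.013ms

1. 0.0ms @ 0 + 314.136ms (1)
2. 314.136ms @ 1 + 44.877ms (1/7)
3. 359.013ms @ 8/7 + 44.877ms (1/7)
4. 403.889ms @ 9/7 + 89.753ms (2/7)
5. 493.642ms @ 11/7 + 44.877ms (1/7)
6. 538.519ms @ 12/7 + 44.877ms (1/7)
7. 583.396ms @ 13/7 + 44.877ms (1/7)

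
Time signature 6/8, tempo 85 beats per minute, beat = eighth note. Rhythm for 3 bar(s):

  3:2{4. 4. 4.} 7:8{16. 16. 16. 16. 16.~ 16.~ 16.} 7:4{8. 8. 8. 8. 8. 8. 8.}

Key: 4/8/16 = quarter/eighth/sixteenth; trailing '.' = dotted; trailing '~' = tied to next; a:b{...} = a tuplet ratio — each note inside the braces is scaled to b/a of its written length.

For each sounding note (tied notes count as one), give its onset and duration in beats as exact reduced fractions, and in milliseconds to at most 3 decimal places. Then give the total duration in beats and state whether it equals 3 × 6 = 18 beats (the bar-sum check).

1) 0.0ms=0b +1411.765ms=2b
2) 1411.765ms=2b +1411.765ms=2b
3) 2823.529ms=4b +1411.765ms=2b
4) 4235.294ms=6b +605.042ms=6/7b
5) 4840.336ms=48/7b +605.042ms=6/7b
6) 5445.378ms=54/7b +605.042ms=6/7b
7) 6050.42ms=60/7b +605.042ms=6/7b
8) 6655.462ms=66/7b +1815.126ms=18/7b
9) 8470.588ms=12b +605.042ms=6/7b
10) 9075.63ms=90/7b +605.042ms=6/7b
11) 9680.672ms=96/7b +605.042ms=6/7b
12) 10285.714ms=102/7b +605.042ms=6/7b
13) 10890.756ms=108/7b +605.042ms=6/7b
14) 11495.798ms=114/7b +605.042ms=6/7b
15) 12100.84ms=120/7b +605.042ms=6/7b
Σ=18b of 18 (85bpm 6/8) — PASS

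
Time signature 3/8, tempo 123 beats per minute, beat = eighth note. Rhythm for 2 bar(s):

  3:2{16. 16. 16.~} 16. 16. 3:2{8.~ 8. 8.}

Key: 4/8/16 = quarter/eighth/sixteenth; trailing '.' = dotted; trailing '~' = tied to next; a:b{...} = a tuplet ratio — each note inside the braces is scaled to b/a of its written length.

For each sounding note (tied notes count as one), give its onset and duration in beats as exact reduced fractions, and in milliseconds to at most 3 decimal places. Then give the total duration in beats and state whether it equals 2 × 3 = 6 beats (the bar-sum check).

1) 0.0ms=0b +243.902ms=1/2b
2) 243.902ms=1/2b +243.902ms=1/2b
3) 487.805ms=1b +609.756ms=5/4b
4) 1097.561ms=9/4b +365.854ms=3/4b
5) 1463.415ms=3b +975.61ms=2b
6) 2439.024ms=5b +487.805ms=1b
Σ=6b of 6 (123bpm 3/8) — PASS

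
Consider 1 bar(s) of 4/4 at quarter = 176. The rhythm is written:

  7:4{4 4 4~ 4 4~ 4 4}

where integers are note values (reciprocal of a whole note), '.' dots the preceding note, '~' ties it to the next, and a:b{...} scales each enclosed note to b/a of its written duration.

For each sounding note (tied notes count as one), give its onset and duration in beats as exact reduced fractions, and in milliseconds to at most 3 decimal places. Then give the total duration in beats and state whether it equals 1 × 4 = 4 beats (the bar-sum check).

1) 0.0ms=0b +194.805ms=4/7b
2) 194.805ms=4/7b +194.805ms=4/7b
3) 389.61ms=8/7b +389.61ms=8/7b
4) 779.221ms=16/7b +389.61ms=8/7b
5) 1168.831ms=24/7b +194.805ms=4/7b
Σ=4b of 4 (176bpm 4/4) — PASS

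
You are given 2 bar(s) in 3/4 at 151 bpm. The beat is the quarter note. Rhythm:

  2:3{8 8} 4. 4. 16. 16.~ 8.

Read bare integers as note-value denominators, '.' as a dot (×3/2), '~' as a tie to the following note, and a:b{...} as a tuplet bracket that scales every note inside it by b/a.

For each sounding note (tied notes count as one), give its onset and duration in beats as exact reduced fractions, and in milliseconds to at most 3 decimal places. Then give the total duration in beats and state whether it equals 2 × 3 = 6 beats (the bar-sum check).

1) 0.0ms=0b +298.013ms=3/4b
2) 298.013ms=3/4b +298.013ms=3/4b
3) 596.026ms=3/2b +596.026ms=3/2b
4) 1192.053ms=3b +596.026ms=3/2b
5) 1788.079ms=9/2b +149.007ms=3/8b
6) 1937.086ms=39/8b +447.02ms=9/8b
Σ=6b of 6 (151bpm 3/4) — PASS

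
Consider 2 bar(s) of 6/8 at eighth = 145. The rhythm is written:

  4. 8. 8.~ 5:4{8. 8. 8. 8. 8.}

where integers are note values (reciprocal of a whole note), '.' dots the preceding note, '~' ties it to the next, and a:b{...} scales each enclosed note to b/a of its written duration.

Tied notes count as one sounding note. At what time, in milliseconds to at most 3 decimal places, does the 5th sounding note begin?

note 5 onset = 42/5b = 3475.862ms

1. 0.0ms @ 0 + 1241.379ms (3)
2. 1241.379ms @ 3 + 620.69ms (3/2)
3. 1862.069ms @ 9/2 + 1117.241ms (27/10)
4. 2979.31ms @ 36/5 + 496.552ms (6/5)
5. 3475.862ms @ 42/5 + 496.552ms (6/5)
6. 3972.414ms @ 48/5 + 496.552ms (6/5)
7. 4468.966ms @ 54/5 + 496.552ms (6/5)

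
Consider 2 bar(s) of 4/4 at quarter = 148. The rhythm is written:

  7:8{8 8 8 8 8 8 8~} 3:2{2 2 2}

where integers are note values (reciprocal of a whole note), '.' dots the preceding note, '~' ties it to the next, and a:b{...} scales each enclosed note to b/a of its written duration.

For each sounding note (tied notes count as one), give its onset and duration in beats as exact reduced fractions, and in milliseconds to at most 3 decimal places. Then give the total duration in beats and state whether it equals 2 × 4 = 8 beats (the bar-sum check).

1) 0.0ms=0b +231.66ms=4/7b
2) 231.66ms=4/7b +231.66ms=4/7b
3) 463.32ms=8/7b +231.66ms=4/7b
4) 694.981ms=12/7b +231.66ms=4/7b
5) 926.641ms=16/7b +231.66ms=4/7b
6) 1158.301ms=20/7b +231.66ms=4/7b
7) 1389.961ms=24/7b +772.201ms=40/21b
8) 2162.162ms=16/3b +540.541ms=4/3b
9) 2702.703ms=20/3b +540.541ms=4/3b
Σ=8b of 8 (148bpm 4/4) — PASS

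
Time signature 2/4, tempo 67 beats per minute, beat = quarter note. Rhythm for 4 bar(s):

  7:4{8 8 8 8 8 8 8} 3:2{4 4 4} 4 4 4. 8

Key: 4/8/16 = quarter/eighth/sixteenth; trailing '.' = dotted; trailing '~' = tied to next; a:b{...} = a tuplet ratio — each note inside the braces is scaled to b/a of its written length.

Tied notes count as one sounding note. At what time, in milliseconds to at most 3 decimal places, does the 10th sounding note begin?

note 10 onset = 10/3b = 2985.075ms

1. 0.0ms @ 0 + 255.864ms (2/7)
2. 255.864ms @ 2/7 + 255.864ms (2/7)
3. 511.727ms @ 4/7 + 255.864ms (2/7)
4. 767.591ms @ 6/7 + 255.864ms (2/7)
5. 1023.454ms @ 8/7 + 255.864ms (2/7)
6. 1279.318ms @ 10/7 + 255.864ms (2/7)
7. 1535.181ms @ 12/7 + 255.864ms (2/7)
8. 1791.045ms @ 2 + 597.015ms (2/3)
9. 2388.06ms @ 8/3 + 597.015ms (2/3)
10. 2985.075ms @ 10/3 + 597.015ms (2/3)
11. 3582.09ms @ 4 + 895.522ms (1)
12. 4477.612ms @ 5 + 895.522ms (1)
13. 5373.134ms @ 6 + 1343.284ms (3/2)
14. 6716.418ms @ 15/2 + 447.761ms (1/2)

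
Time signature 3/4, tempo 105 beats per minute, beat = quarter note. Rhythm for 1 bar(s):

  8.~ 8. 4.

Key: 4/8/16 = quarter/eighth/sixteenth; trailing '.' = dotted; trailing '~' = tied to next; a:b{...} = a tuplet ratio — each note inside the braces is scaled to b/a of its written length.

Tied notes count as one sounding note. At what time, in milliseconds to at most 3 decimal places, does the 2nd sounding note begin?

note 2 onset = 3/2b = 857.143ms

1. 0.0ms @ 0 + 857.143ms (3/2)
2. 857.143ms @ 3/2 + 857.143ms (3/2)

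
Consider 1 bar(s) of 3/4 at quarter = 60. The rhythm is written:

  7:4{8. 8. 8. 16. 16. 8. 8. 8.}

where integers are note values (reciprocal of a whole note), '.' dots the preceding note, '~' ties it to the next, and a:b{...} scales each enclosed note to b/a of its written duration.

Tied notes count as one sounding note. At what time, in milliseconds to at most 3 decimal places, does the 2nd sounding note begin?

1. 0.0ms @ 0 + 428.571ms (3/7)
2. 428.571ms @ 3/7 + 428.571ms (3/7)
3. 857.143ms @ 6/7 + 428.571ms (3/7)
4. 1285.714ms @ 9/7 + 214.286ms (3/14)
5. 1500.0ms @ 3/2 + 214.286ms (3/14)
6. 1714.286ms @ 12/7 + 428.571ms (3/7)
7. 2142.857ms @ 15/7 + 428.571ms (3/7)
8. 2571.429ms @ 18/7 + 428.571ms (3/7)

note 2 onset = 3/7b = 428.571ms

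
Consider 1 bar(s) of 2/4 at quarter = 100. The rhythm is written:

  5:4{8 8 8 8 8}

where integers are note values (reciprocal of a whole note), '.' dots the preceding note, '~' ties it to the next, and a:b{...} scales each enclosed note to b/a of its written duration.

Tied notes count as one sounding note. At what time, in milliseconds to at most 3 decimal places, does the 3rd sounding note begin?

note 3 onset = 4/5b = 480.0ms

1. 0.0ms @ 0 + 240.0ms (2/5)
2. 240.0ms @ 2/5 + 240.0ms (2/5)
3. 480.0ms @ 4/5 + 240.0ms (2/5)
4. 720.0ms @ 6/5 + 240.0ms (2/5)
5. 960.0ms @ 8/5 + 240.0ms (2/5)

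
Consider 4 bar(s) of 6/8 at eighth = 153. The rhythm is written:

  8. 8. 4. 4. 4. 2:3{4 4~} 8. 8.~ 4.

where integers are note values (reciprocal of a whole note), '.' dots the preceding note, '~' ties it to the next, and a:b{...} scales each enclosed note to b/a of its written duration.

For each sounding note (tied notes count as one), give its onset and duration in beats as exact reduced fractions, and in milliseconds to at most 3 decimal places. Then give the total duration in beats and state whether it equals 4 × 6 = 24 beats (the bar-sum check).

1) 0.0ms=0b +588.235ms=3/2b
2) 588.235ms=3/2b +588.235ms=3/2b
3) 1176.471ms=3b +1176.471ms=3b
4) 2352.941ms=6b +1176.471ms=3b
5) 3529.412ms=9b +1176.471ms=3b
6) 4705.882ms=12b +1176.471ms=3b
7) 5882.353ms=15b +1764.706ms=9/2b
8) 7647.059ms=39/2b +1764.706ms=9/2b
Σ=24b of 24 (153bpm 6/8) — PASS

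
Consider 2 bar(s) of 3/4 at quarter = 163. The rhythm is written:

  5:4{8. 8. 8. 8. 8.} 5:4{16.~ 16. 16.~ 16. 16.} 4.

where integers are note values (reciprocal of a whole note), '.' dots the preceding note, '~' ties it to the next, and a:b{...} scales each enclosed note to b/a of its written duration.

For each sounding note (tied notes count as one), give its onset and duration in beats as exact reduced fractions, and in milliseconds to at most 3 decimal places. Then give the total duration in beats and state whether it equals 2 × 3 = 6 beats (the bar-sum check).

1) 0.0ms=0b +220.859ms=3/5b
2) 220.859ms=3/5b +220.859ms=3/5b
3) 441.718ms=6/5b +220.859ms=3/5b
4) 662.577ms=9/5b +220.859ms=3/5b
5) 883.436ms=12/5b +220.859ms=3/5b
6) 1104.294ms=3b +220.859ms=3/5b
7) 1325.153ms=18/5b +220.859ms=3/5b
8) 1546.012ms=21/5b +110.429ms=3/10b
9) 1656.442ms=9/2b +552.147ms=3/2b
Σ=6b of 6 (163bpm 3/4) — PASS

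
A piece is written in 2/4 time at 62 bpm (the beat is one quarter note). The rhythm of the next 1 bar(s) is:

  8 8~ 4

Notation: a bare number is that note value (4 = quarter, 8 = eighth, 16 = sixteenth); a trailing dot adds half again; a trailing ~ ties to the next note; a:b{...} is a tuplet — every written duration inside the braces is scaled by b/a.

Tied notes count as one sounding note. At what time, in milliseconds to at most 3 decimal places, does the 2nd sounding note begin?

note 2 onset = 1/2b = 483.871ms

1. 0.0ms @ 0 + 483.871ms (1/2)
2. 483.871ms @ 1/2 + 1451.613ms (3/2)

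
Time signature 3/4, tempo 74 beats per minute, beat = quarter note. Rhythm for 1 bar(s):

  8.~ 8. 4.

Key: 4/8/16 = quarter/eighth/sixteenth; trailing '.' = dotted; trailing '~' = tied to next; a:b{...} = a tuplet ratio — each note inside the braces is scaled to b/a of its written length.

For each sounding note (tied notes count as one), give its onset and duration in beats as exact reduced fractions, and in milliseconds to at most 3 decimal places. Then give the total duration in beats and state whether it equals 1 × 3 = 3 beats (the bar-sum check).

1) 0.0ms=0b +1216.216ms=3/2b
2) 1216.216ms=3/2b +1216.216ms=3/2b
Σ=3b of 3 (74bpm 3/4) — PASS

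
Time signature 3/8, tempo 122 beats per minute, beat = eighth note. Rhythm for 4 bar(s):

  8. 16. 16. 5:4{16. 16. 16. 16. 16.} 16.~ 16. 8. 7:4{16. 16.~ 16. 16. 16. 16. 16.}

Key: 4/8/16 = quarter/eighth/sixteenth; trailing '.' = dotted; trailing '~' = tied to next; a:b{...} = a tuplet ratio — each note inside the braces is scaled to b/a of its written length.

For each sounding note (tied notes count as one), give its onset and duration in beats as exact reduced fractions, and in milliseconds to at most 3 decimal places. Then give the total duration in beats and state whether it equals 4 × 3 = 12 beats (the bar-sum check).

1) 0.0ms=0b +737.705ms=3/2b
2) 737.705ms=3/2b +368.852ms=3/4b
3) 1106.557ms=9/4b +368.852ms=3/4b
4) 1475.41ms=3b +295.082ms=3/5b
5) 1770.492ms=18/5b +295.082ms=3/5b
6) 2065.574ms=21/5b +295.082ms=3/5b
7) 2360.656ms=24/5b +295.082ms=3/5b
8) 2655.738ms=27/5b +295.082ms=3/5b
9) 2950.82ms=6b +737.705ms=3/2b
10) 3688.525ms=15/2b +737.705ms=3/2b
11) 4426.23ms=9b +210.773ms=3/7b
12) 4637.002ms=66/7b +421.546ms=6/7b
13) 5058.548ms=72/7b +210.773ms=3/7b
14) 5269.321ms=75/7b +210.773ms=3/7b
15) 5480.094ms=78/7b +210.773ms=3/7b
16) 5690.867ms=81/7b +210.773ms=3/7b
Σ=12b of 12 (122bpm 3/8) — PASS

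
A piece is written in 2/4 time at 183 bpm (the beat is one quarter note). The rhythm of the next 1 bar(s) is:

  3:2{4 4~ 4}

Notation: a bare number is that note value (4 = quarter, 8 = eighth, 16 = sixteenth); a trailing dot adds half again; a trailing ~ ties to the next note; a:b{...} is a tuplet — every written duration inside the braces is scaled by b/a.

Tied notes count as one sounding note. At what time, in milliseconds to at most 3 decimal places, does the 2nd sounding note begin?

1. 0.0ms @ 0 + 218.579ms (2/3)
2. 218.579ms @ 2/3 + 437.158ms (4/3)

note 2 onset = 2/3b = 218.579ms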